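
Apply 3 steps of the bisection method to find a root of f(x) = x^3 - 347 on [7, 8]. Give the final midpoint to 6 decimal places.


f(x) = x^3 - 347
f(7) = -4 < 0
f(8) = 165 > 0

Step 1: midpoint = (7.000000 + 8.000000)/2 = 7.500000
  f(7.500000) = 74.875000
  f(mid) > 0, so root is in [7.000000, 7.500000]

Step 2: midpoint = (7.000000 + 7.500000)/2 = 7.250000
  f(7.250000) = 34.078125
  f(mid) > 0, so root is in [7.000000, 7.250000]

Step 3: midpoint = (7.000000 + 7.250000)/2 = 7.125000
  f(7.125000) = 14.705078
  f(mid) > 0, so root is in [7.000000, 7.125000]

midpoint = 7.125000


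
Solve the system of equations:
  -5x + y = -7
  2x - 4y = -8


Using Cramer's rule:
Determinant D = (-5)(-4) - (2)(1) = 20 - 2 = 18
Dx = (-7)(-4) - (-8)(1) = 28 + 8 = 36
Dy = (-5)(-8) - (2)(-7) = 40 + 14 = 54
x = Dx/D = 36/18 = 2
y = Dy/D = 54/18 = 3

x = 2, y = 3


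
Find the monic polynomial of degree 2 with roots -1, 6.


A monic polynomial with roots -1, 6 is:
p(x) = (x + 1)(x - 6)
After multiplying by (x + 1): x + 1
After multiplying by (x - 6): x^2 - 5x - 6

x^2 - 5x - 6


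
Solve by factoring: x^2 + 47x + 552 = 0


We need two numbers that multiply to 552 and add to 47.
Those numbers are 24 and 23 (since 24 * 23 = 552 and 24 + 23 = 47).
So x^2 + 47x + 552 = (x + 24)(x + 23) = 0
Setting each factor to zero: x = -24 or x = -23

x = -24, x = -23


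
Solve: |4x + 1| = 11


An absolute value equation |expr| = 11 gives two cases:
Case 1: 4x + 1 = 11
  4x = 10, so x = 5/2
Case 2: 4x + 1 = -11
  4x = -12, so x = -3

x = -3, x = 5/2


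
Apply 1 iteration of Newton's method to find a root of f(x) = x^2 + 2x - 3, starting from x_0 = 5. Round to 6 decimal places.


Newton's method: x_(n+1) = x_n - f(x_n)/f'(x_n)
f(x) = x^2 + 2x - 3
f'(x) = 2x + 2

Iteration 1:
  f(5.000000) = 32.000000
  f'(5.000000) = 12.000000
  x_1 = 5.000000 - (32.000000)/(12.000000) = 2.333333

x_1 = 2.333333


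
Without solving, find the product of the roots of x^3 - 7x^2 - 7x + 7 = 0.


By Vieta's formulas for x^3 + bx^2 + cx + d = 0:
  r1 + r2 + r3 = -b/a = 7
  r1*r2 + r1*r3 + r2*r3 = c/a = -7
  r1*r2*r3 = -d/a = -7


Product = -7


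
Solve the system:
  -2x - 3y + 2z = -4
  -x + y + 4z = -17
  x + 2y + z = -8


Using Cramer's rule. Expand each determinant along the first row.
D  = (-2)*[1*1 - 4*2] - (-3)*[(-1)*1 - 4*1] + 2*[(-1)*2 - 1*1]
  = (-2)*(-7) - (-3)*(-5) + 2*(-3) = -7
Dx = (-4)*[1*1 - 4*2] - (-3)*[(-17)*1 - 4*(-8)] + 2*[(-17)*2 - 1*(-8)]
  = (-4)*(-7) - (-3)*(15) + 2*(-26) = 21
Dy = (-2)*[(-17)*1 - 4*(-8)] - (-4)*[(-1)*1 - 4*1] + 2*[(-1)*(-8) - (-17)*1]
  = (-2)*(15) - (-4)*(-5) + 2*(25) = 0
Dz = (-2)*[1*(-8) - (-17)*2] - (-3)*[(-1)*(-8) - (-17)*1] + (-4)*[(-1)*2 - 1*1]
  = (-2)*(26) - (-3)*(25) + (-4)*(-3) = 35
x = Dx/D = 21/-7 = -3, y = Dy/D = 0/-7 = 0, z = Dz/D = 35/-7 = -5
Check eq1: (-2)(-3) + (-3)(0) + (2)(-5) = -4 = -4 ✓
Check eq2: (-1)(-3) + (1)(0) + (4)(-5) = -17 = -17 ✓
Check eq3: (1)(-3) + (2)(0) + (1)(-5) = -8 = -8 ✓

x = -3, y = 0, z = -5


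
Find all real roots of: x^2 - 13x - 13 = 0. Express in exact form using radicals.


Using the quadratic formula: x = (-b ± sqrt(b^2 - 4ac)) / (2a)
Here a = 1, b = -13, c = -13
Discriminant = b^2 - 4ac = (-13)^2 - 4(1)(-13) = 169 + 52 = 221
Since discriminant = 221 > 0, there are two real roots.
x = (13 ± sqrt(221)) / 2
Numerically: x ≈ 13.9330 or x ≈ -0.9330

x = (13 + sqrt(221)) / 2 or x = (13 - sqrt(221)) / 2


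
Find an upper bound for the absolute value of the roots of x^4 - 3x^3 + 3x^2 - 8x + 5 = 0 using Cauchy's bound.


Cauchy's bound: all roots r satisfy |r| <= 1 + max(|a_i/a_n|) for i = 0,...,n-1
where a_n is the leading coefficient.

Coefficients: [1, -3, 3, -8, 5]
Leading coefficient a_n = 1
Ratios |a_i/a_n|: 3, 3, 8, 5
Maximum ratio: 8
Cauchy's bound: |r| <= 1 + 8 = 9

Upper bound = 9


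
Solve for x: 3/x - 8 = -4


Subtract -8 from both sides: 3/x = 4
Multiply both sides by x: 3 = 4 * x
Divide by 4: x = 3/4

x = 3/4


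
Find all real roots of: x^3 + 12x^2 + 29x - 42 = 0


Let p(x) = x^3 + 12x^2 + 29x - 42. By the rational root theorem (leading coefficient 1), any rational root is an integer divisor of 42: try ±1, ±2, ... in turn.
Test x = 1: value = 0 ✓, so (x - 1) is a factor.
Synthetic division by (x - 1): bring down 1; 1(1) + 12 = 13; 13(1) + 29 = 42; 42(1) - 42 = 0 → quotient x^2 + 13x + 42, remainder 0.
Solve the quadratic x^2 + 13x + 42 = 0: discriminant = 13^2 - 4(1)(42) = 169 - 168 = 1.
sqrt(1) = 1, so x = (-13 ± 1)/2: x = -6 or x = -7.

x = -7, x = -6, x = 1


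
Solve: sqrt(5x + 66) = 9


Square both sides: 5x + 66 = 9^2 = 81
5x = 81 - 66 = 15
x = 3
Check: sqrt(5*3 + 66) = sqrt(81) = 9 ✓

x = 3


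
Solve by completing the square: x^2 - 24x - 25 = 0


Start: x^2 - 24x - 25 = 0
Move constant: x^2 - 24x = 25
Half of -24 is -12, squared is 144
Add 144 to both sides: x^2 - 24x + 144 = 169
(x - 12)^2 = 169
x - 12 = ±13
x = 12 + 13 = 25 or x = 12 - 13 = -1

x = -1, x = 25


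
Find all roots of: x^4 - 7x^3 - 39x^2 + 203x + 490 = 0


Let p(x) = x^4 - 7x^3 - 39x^2 + 203x + 490. By the rational root theorem (leading coefficient 1), any rational root is an integer divisor of 490: try ±1, ±2, ... in turn.
Test x = 1: value = 648 ≠ 0.
Test x = -1: value = 256 ≠ 0.
Test x = 2: value = 700 ≠ 0.
Test x = -2: value = 0 ✓, so (x + 2) is a factor.
Synthetic division by (x + 2): bring down 1; 1(-2) - 7 = -9; (-9)(-2) - 39 = -21; (-21)(-2) + 203 = 245; 245(-2) + 490 = 0 → quotient x^3 - 9x^2 - 21x + 245, remainder 0.
Continue with the quotient x^3 - 9x^2 - 21x + 245 (candidates must divide 245).
Test x = 5: value = 40 ≠ 0.
Test x = -5: value = 0 ✓, so (x + 5) is a factor.
Synthetic division by (x + 5): bring down 1; 1(-5) - 9 = -14; (-14)(-5) - 21 = 49; 49(-5) + 245 = 0 → quotient x^2 - 14x + 49, remainder 0.
Solve the quadratic x^2 - 14x + 49 = 0: discriminant = (-14)^2 - 4(1)(49) = 196 - 196 = 0.
Discriminant = 0, so a double root: x = 14/2 = 7.
Collecting all roots found:

x = -5, x = -2, x = 7 (multiplicity 2)


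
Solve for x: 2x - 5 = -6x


Starting with: 2x - 5 = -6x
Move all x terms to left: (2 + 6)x = 0 + 5
Simplify: 8x = 5
Divide both sides by 8: x = 5/8

x = 5/8


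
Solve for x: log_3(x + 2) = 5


Convert to exponential form: x + 2 = 3^5 = 243
x = 243 - 2 = 241
Check: log_3(241 + 2) = log_3(243) = log_3(243) = 5 ✓

x = 241


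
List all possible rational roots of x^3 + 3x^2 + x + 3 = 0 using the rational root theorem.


Rational root theorem: possible roots are ±p/q where:
  p divides the constant term (3): p ∈ {1, 3}
  q divides the leading coefficient (1): q ∈ {1}

All possible rational roots: -3, -1, 1, 3

-3, -1, 1, 3


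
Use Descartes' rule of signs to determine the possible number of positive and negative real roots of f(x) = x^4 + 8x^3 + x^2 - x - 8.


Descartes' rule of signs:

For positive roots, count sign changes in f(x) = x^4 + 8x^3 + x^2 - x - 8:
Signs of coefficients: +, +, +, -, -
Number of sign changes: 1
Possible positive real roots: 1

For negative roots, examine f(-x) = x^4 - 8x^3 + x^2 + x - 8:
Signs of coefficients: +, -, +, +, -
Number of sign changes: 3
Possible negative real roots: 3, 1

Positive roots: 1; Negative roots: 3 or 1


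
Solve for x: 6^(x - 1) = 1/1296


Express both sides with the same base.
1/1296 = 6^(-4)
Since the bases match, equate exponents: x - 1 = -4
So x = -4 - (-1) = -3

x = -3


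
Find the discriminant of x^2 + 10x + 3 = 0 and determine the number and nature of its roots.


For ax^2 + bx + c = 0, discriminant D = b^2 - 4ac
Here a = 1, b = 10, c = 3
D = (10)^2 - 4(1)(3) = 100 - 12 = 88

D = 88 > 0 but not a perfect square
The equation has 2 distinct real irrational roots.

Discriminant = 88, 2 distinct real irrational roots


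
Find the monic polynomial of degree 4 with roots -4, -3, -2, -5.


A monic polynomial with roots -4, -3, -2, -5 is:
p(x) = (x + 4)(x + 3)(x + 2)(x + 5)
After multiplying by (x + 4): x + 4
After multiplying by (x + 3): x^2 + 7x + 12
After multiplying by (x + 2): x^3 + 9x^2 + 26x + 24
After multiplying by (x + 5): x^4 + 14x^3 + 71x^2 + 154x + 120

x^4 + 14x^3 + 71x^2 + 154x + 120


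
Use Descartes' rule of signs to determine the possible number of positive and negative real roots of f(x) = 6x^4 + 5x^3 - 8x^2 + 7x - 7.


Descartes' rule of signs:

For positive roots, count sign changes in f(x) = 6x^4 + 5x^3 - 8x^2 + 7x - 7:
Signs of coefficients: +, +, -, +, -
Number of sign changes: 3
Possible positive real roots: 3, 1

For negative roots, examine f(-x) = 6x^4 - 5x^3 - 8x^2 - 7x - 7:
Signs of coefficients: +, -, -, -, -
Number of sign changes: 1
Possible negative real roots: 1

Positive roots: 3 or 1; Negative roots: 1


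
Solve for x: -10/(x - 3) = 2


Multiply both sides by (x - 3): -10 = 2(x - 3)
Distribute: -10 = 2x - 6
2x = -10 + 6 = -4
x = -2

x = -2


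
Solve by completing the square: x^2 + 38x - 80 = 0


Start: x^2 + 38x - 80 = 0
Move constant: x^2 + 38x = 80
Half of 38 is 19, squared is 361
Add 361 to both sides: x^2 + 38x + 361 = 441
(x + 19)^2 = 441
x + 19 = ±21
x = -19 + 21 = 2 or x = -19 - 21 = -40

x = -40, x = 2


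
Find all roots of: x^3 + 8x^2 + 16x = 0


The constant term is 0, so x = 0 is a root. Factor out x:
  x^2 + 8x + 16 = 0
Solve the quadratic x^2 + 8x + 16 = 0: discriminant = 8^2 - 4(1)(16) = 64 - 64 = 0.
Discriminant = 0, so a double root: x = -8/2 = -4.
Collecting all roots found:

x = -4 (multiplicity 2), x = 0


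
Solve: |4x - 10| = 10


An absolute value equation |expr| = 10 gives two cases:
Case 1: 4x - 10 = 10
  4x = 20, so x = 5
Case 2: 4x - 10 = -10
  4x = 0, so x = 0

x = 0, x = 5


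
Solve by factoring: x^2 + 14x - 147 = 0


We need two numbers that multiply to -147 and add to 14.
Those numbers are -7 and 21 (since (-7) * 21 = -147 and (-7) + 21 = 14).
So x^2 + 14x - 147 = (x - 7)(x + 21) = 0
Setting each factor to zero: x = 7 or x = -21

x = -21, x = 7


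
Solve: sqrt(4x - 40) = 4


Square both sides: 4x - 40 = 4^2 = 16
4x = 16 + 40 = 56
x = 14
Check: sqrt(4*14 - 40) = sqrt(16) = 4 ✓

x = 14


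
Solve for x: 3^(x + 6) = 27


Express both sides with the same base.
27 = 3^3
Since the bases match, equate exponents: x + 6 = 3
So x = 3 - (6) = -3

x = -3


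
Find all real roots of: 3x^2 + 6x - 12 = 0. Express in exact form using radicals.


Using the quadratic formula: x = (-b ± sqrt(b^2 - 4ac)) / (2a)
Here a = 3, b = 6, c = -12
Discriminant = b^2 - 4ac = 6^2 - 4(3)(-12) = 36 + 144 = 180
Since discriminant = 180 > 0, there are two real roots.
x = (-6 ± 6*sqrt(5)) / 6
Simplifying: x = -1 ± sqrt(5)
Numerically: x ≈ 1.2361 or x ≈ -3.2361

x = -1 + sqrt(5) or x = -1 - sqrt(5)


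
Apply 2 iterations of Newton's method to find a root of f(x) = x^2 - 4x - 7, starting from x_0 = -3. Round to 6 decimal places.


Newton's method: x_(n+1) = x_n - f(x_n)/f'(x_n)
f(x) = x^2 - 4x - 7
f'(x) = 2x - 4

Iteration 1:
  f(-3.000000) = 14.000000
  f'(-3.000000) = -10.000000
  x_1 = -3.000000 - (14.000000)/(-10.000000) = -1.600000

Iteration 2:
  f(-1.600000) = 1.960000
  f'(-1.600000) = -7.200000
  x_2 = -1.600000 - (1.960000)/(-7.200000) = -1.327778

x_2 = -1.327778


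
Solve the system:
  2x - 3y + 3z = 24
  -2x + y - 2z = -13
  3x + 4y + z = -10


Using Cramer's rule. Expand each determinant along the first row.
D  = 2*[1*1 - (-2)*4] - (-3)*[(-2)*1 - (-2)*3] + 3*[(-2)*4 - 1*3]
  = 2*(9) - (-3)*(4) + 3*(-11) = -3
Dx = 24*[1*1 - (-2)*4] - (-3)*[(-13)*1 - (-2)*(-10)] + 3*[(-13)*4 - 1*(-10)]
  = 24*(9) - (-3)*(-33) + 3*(-42) = -9
Dy = 2*[(-13)*1 - (-2)*(-10)] - 24*[(-2)*1 - (-2)*3] + 3*[(-2)*(-10) - (-13)*3]
  = 2*(-33) - 24*(4) + 3*(59) = 15
Dz = 2*[1*(-10) - (-13)*4] - (-3)*[(-2)*(-10) - (-13)*3] + 24*[(-2)*4 - 1*3]
  = 2*(42) - (-3)*(59) + 24*(-11) = -3
x = Dx/D = -9/-3 = 3, y = Dy/D = 15/-3 = -5, z = Dz/D = -3/-3 = 1
Check eq1: (2)(3) + (-3)(-5) + (3)(1) = 24 = 24 ✓
Check eq2: (-2)(3) + (1)(-5) + (-2)(1) = -13 = -13 ✓
Check eq3: (3)(3) + (4)(-5) + (1)(1) = -10 = -10 ✓

x = 3, y = -5, z = 1


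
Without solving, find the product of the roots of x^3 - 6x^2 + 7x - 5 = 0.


By Vieta's formulas for x^3 + bx^2 + cx + d = 0:
  r1 + r2 + r3 = -b/a = 6
  r1*r2 + r1*r3 + r2*r3 = c/a = 7
  r1*r2*r3 = -d/a = 5


Product = 5


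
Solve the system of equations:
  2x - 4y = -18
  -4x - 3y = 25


Using Cramer's rule:
Determinant D = (2)(-3) - (-4)(-4) = -6 - 16 = -22
Dx = (-18)(-3) - (25)(-4) = 54 + 100 = 154
Dy = (2)(25) - (-4)(-18) = 50 - 72 = -22
x = Dx/D = 154/-22 = -7
y = Dy/D = -22/-22 = 1

x = -7, y = 1


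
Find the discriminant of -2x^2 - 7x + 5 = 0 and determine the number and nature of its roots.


For ax^2 + bx + c = 0, discriminant D = b^2 - 4ac
Here a = -2, b = -7, c = 5
D = (-7)^2 - 4(-2)(5) = 49 + 40 = 89

D = 89 > 0 but not a perfect square
The equation has 2 distinct real irrational roots.

Discriminant = 89, 2 distinct real irrational roots


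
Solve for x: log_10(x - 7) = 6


Convert to exponential form: x - 7 = 10^6 = 1000000
x = 1000000 + 7 = 1000007
Check: log_10(1000007 - 7) = log_10(1000000) = log_10(1000000) = 6 ✓

x = 1000007


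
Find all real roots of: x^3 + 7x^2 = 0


The constant term is 0, so x = 0 is a root. Factor out x:
  x(x^2 + 7x) = 0
Solve the quadratic x^2 + 7x = 0: discriminant = 7^2 - 4(1)(0) = 49 - 0 = 49.
sqrt(49) = 7, so x = (-7 ± 7)/2: x = 0 or x = -7.

x = -7, x = 0 (multiplicity 2)


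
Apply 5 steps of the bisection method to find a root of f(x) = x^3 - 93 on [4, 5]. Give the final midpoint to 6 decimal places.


f(x) = x^3 - 93
f(4) = -29 < 0
f(5) = 32 > 0

Step 1: midpoint = (4.000000 + 5.000000)/2 = 4.500000
  f(4.500000) = -1.875000
  f(mid) < 0, so root is in [4.500000, 5.000000]

Step 2: midpoint = (4.500000 + 5.000000)/2 = 4.750000
  f(4.750000) = 14.171875
  f(mid) > 0, so root is in [4.500000, 4.750000]

Step 3: midpoint = (4.500000 + 4.750000)/2 = 4.625000
  f(4.625000) = 5.931641
  f(mid) > 0, so root is in [4.500000, 4.625000]

Step 4: midpoint = (4.500000 + 4.625000)/2 = 4.562500
  f(4.562500) = 1.974854
  f(mid) > 0, so root is in [4.500000, 4.562500]

Step 5: midpoint = (4.500000 + 4.562500)/2 = 4.531250
  f(4.531250) = 0.036652
  f(mid) > 0, so root is in [4.500000, 4.531250]

midpoint = 4.531250


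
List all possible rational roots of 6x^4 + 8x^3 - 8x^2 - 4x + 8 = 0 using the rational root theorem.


Rational root theorem: possible roots are ±p/q where:
  p divides the constant term (8): p ∈ {1, 2, 4, 8}
  q divides the leading coefficient (6): q ∈ {1, 2, 3, 6}

All possible rational roots: -8, -4, -8/3, -2, -4/3, -1, -2/3, -1/2, -1/3, -1/6, 1/6, 1/3, 1/2, 2/3, 1, 4/3, 2, 8/3, 4, 8

-8, -4, -8/3, -2, -4/3, -1, -2/3, -1/2, -1/3, -1/6, 1/6, 1/3, 1/2, 2/3, 1, 4/3, 2, 8/3, 4, 8


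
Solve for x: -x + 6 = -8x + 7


Starting with: -x + 6 = -8x + 7
Move all x terms to left: (-1 + 8)x = 7 - 6
Simplify: 7x = 1
Divide both sides by 7: x = 1/7

x = 1/7


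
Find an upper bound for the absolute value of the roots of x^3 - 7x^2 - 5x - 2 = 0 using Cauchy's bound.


Cauchy's bound: all roots r satisfy |r| <= 1 + max(|a_i/a_n|) for i = 0,...,n-1
where a_n is the leading coefficient.

Coefficients: [1, -7, -5, -2]
Leading coefficient a_n = 1
Ratios |a_i/a_n|: 7, 5, 2
Maximum ratio: 7
Cauchy's bound: |r| <= 1 + 7 = 8

Upper bound = 8


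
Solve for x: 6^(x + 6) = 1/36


Express both sides with the same base.
1/36 = 6^(-2)
Since the bases match, equate exponents: x + 6 = -2
So x = -2 - (6) = -8

x = -8


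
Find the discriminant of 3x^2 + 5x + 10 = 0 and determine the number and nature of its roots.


For ax^2 + bx + c = 0, discriminant D = b^2 - 4ac
Here a = 3, b = 5, c = 10
D = (5)^2 - 4(3)(10) = 25 - 120 = -95

D = -95 < 0
The equation has no real roots (2 complex conjugate roots).

Discriminant = -95, no real roots (2 complex conjugate roots)


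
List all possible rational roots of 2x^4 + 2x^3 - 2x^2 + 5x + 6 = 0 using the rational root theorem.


Rational root theorem: possible roots are ±p/q where:
  p divides the constant term (6): p ∈ {1, 2, 3, 6}
  q divides the leading coefficient (2): q ∈ {1, 2}

All possible rational roots: -6, -3, -2, -3/2, -1, -1/2, 1/2, 1, 3/2, 2, 3, 6

-6, -3, -2, -3/2, -1, -1/2, 1/2, 1, 3/2, 2, 3, 6


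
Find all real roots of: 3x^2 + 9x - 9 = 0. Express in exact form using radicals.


Using the quadratic formula: x = (-b ± sqrt(b^2 - 4ac)) / (2a)
Here a = 3, b = 9, c = -9
Discriminant = b^2 - 4ac = 9^2 - 4(3)(-9) = 81 + 108 = 189
Since discriminant = 189 > 0, there are two real roots.
x = (-9 ± 3*sqrt(21)) / 6
Simplifying: x = (-3 ± sqrt(21)) / 2
Numerically: x ≈ 0.7913 or x ≈ -3.7913

x = (-3 + sqrt(21)) / 2 or x = (-3 - sqrt(21)) / 2


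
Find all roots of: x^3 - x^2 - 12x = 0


The constant term is 0, so x = 0 is a root. Factor out x:
  x^2 - x - 12 = 0
Solve the quadratic x^2 - x - 12 = 0: discriminant = (-1)^2 - 4(1)(-12) = 1 + 48 = 49.
sqrt(49) = 7, so x = (1 ± 7)/2: x = 4 or x = -3.
Collecting all roots found:

x = -3, x = 0, x = 4


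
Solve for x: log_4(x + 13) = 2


Convert to exponential form: x + 13 = 4^2 = 16
x = 16 - 13 = 3
Check: log_4(3 + 13) = log_4(16) = log_4(16) = 2 ✓

x = 3


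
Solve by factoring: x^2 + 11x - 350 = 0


We need two numbers that multiply to -350 and add to 11.
Those numbers are -14 and 25 (since (-14) * 25 = -350 and (-14) + 25 = 11).
So x^2 + 11x - 350 = (x - 14)(x + 25) = 0
Setting each factor to zero: x = 14 or x = -25

x = -25, x = 14


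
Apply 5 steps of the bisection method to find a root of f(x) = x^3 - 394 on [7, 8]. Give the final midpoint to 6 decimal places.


f(x) = x^3 - 394
f(7) = -51 < 0
f(8) = 118 > 0

Step 1: midpoint = (7.000000 + 8.000000)/2 = 7.500000
  f(7.500000) = 27.875000
  f(mid) > 0, so root is in [7.000000, 7.500000]

Step 2: midpoint = (7.000000 + 7.500000)/2 = 7.250000
  f(7.250000) = -12.921875
  f(mid) < 0, so root is in [7.250000, 7.500000]

Step 3: midpoint = (7.250000 + 7.500000)/2 = 7.375000
  f(7.375000) = 7.130859
  f(mid) > 0, so root is in [7.250000, 7.375000]

Step 4: midpoint = (7.250000 + 7.375000)/2 = 7.312500
  f(7.312500) = -2.981201
  f(mid) < 0, so root is in [7.312500, 7.375000]

Step 5: midpoint = (7.312500 + 7.375000)/2 = 7.343750
  f(7.343750) = 2.053314
  f(mid) > 0, so root is in [7.312500, 7.343750]

midpoint = 7.343750


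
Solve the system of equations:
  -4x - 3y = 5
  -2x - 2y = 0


Using Cramer's rule:
Determinant D = (-4)(-2) - (-2)(-3) = 8 - 6 = 2
Dx = (5)(-2) - (0)(-3) = -10 - 0 = -10
Dy = (-4)(0) - (-2)(5) = 0 + 10 = 10
x = Dx/D = -10/2 = -5
y = Dy/D = 10/2 = 5

x = -5, y = 5


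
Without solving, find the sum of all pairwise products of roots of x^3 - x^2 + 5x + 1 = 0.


By Vieta's formulas for x^3 + bx^2 + cx + d = 0:
  r1 + r2 + r3 = -b/a = 1
  r1*r2 + r1*r3 + r2*r3 = c/a = 5
  r1*r2*r3 = -d/a = -1


Sum of pairwise products = 5


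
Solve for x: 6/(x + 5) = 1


Multiply both sides by (x + 5): 6 = 1(x + 5)
Distribute: 6 = x + 5
x = 6 - 5 = 1
x = 1

x = 1


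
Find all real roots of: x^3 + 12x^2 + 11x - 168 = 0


Let p(x) = x^3 + 12x^2 + 11x - 168. By the rational root theorem (leading coefficient 1), any rational root is an integer divisor of 168: try ±1, ±2, ... in turn.
Test x = 1: value = -144 ≠ 0.
Test x = -1: value = -168 ≠ 0.
Test x = 2: value = -90 ≠ 0.
Test x = -2: value = -150 ≠ 0.
Test x = 3: value = 0 ✓, so (x - 3) is a factor.
Synthetic division by (x - 3): bring down 1; 1(3) + 12 = 15; 15(3) + 11 = 56; 56(3) - 168 = 0 → quotient x^2 + 15x + 56, remainder 0.
Solve the quadratic x^2 + 15x + 56 = 0: discriminant = 15^2 - 4(1)(56) = 225 - 224 = 1.
sqrt(1) = 1, so x = (-15 ± 1)/2: x = -7 or x = -8.

x = -8, x = -7, x = 3


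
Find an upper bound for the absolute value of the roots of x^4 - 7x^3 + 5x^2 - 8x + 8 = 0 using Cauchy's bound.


Cauchy's bound: all roots r satisfy |r| <= 1 + max(|a_i/a_n|) for i = 0,...,n-1
where a_n is the leading coefficient.

Coefficients: [1, -7, 5, -8, 8]
Leading coefficient a_n = 1
Ratios |a_i/a_n|: 7, 5, 8, 8
Maximum ratio: 8
Cauchy's bound: |r| <= 1 + 8 = 9

Upper bound = 9


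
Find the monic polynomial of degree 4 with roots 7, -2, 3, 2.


A monic polynomial with roots 7, -2, 3, 2 is:
p(x) = (x - 7)(x + 2)(x - 3)(x - 2)
After multiplying by (x - 7): x - 7
After multiplying by (x + 2): x^2 - 5x - 14
After multiplying by (x - 3): x^3 - 8x^2 + x + 42
After multiplying by (x - 2): x^4 - 10x^3 + 17x^2 + 40x - 84

x^4 - 10x^3 + 17x^2 + 40x - 84


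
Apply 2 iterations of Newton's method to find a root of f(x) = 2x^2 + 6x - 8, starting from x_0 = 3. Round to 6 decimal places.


Newton's method: x_(n+1) = x_n - f(x_n)/f'(x_n)
f(x) = 2x^2 + 6x - 8
f'(x) = 4x + 6

Iteration 1:
  f(3.000000) = 28.000000
  f'(3.000000) = 18.000000
  x_1 = 3.000000 - (28.000000)/(18.000000) = 1.444444

Iteration 2:
  f(1.444444) = 4.839506
  f'(1.444444) = 11.777778
  x_2 = 1.444444 - (4.839506)/(11.777778) = 1.033543

x_2 = 1.033543


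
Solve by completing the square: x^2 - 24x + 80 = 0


Start: x^2 - 24x + 80 = 0
Move constant: x^2 - 24x = -80
Half of -24 is -12, squared is 144
Add 144 to both sides: x^2 - 24x + 144 = 64
(x - 12)^2 = 64
x - 12 = ±8
x = 12 + 8 = 20 or x = 12 - 8 = 4

x = 4, x = 20


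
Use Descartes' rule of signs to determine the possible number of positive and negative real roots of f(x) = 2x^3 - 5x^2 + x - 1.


Descartes' rule of signs:

For positive roots, count sign changes in f(x) = 2x^3 - 5x^2 + x - 1:
Signs of coefficients: +, -, +, -
Number of sign changes: 3
Possible positive real roots: 3, 1

For negative roots, examine f(-x) = -2x^3 - 5x^2 - x - 1:
Signs of coefficients: -, -, -, -
Number of sign changes: 0
Possible negative real roots: 0

Positive roots: 3 or 1; Negative roots: 0


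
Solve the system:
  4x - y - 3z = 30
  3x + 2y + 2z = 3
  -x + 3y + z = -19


Using Cramer's rule. Expand each determinant along the first row.
D  = 4*[2*1 - 2*3] - (-1)*[3*1 - 2*(-1)] + (-3)*[3*3 - 2*(-1)]
  = 4*(-4) - (-1)*(5) + (-3)*(11) = -44
Dx = 30*[2*1 - 2*3] - (-1)*[3*1 - 2*(-19)] + (-3)*[3*3 - 2*(-19)]
  = 30*(-4) - (-1)*(41) + (-3)*(47) = -220
Dy = 4*[3*1 - 2*(-19)] - 30*[3*1 - 2*(-1)] + (-3)*[3*(-19) - 3*(-1)]
  = 4*(41) - 30*(5) + (-3)*(-54) = 176
Dz = 4*[2*(-19) - 3*3] - (-1)*[3*(-19) - 3*(-1)] + 30*[3*3 - 2*(-1)]
  = 4*(-47) - (-1)*(-54) + 30*(11) = 88
x = Dx/D = -220/-44 = 5, y = Dy/D = 176/-44 = -4, z = Dz/D = 88/-44 = -2
Check eq1: (4)(5) + (-1)(-4) + (-3)(-2) = 30 = 30 ✓
Check eq2: (3)(5) + (2)(-4) + (2)(-2) = 3 = 3 ✓
Check eq3: (-1)(5) + (3)(-4) + (1)(-2) = -19 = -19 ✓

x = 5, y = -4, z = -2


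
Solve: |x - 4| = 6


An absolute value equation |expr| = 6 gives two cases:
Case 1: x - 4 = 6
  x = 10, so x = 10
Case 2: x - 4 = -6
  x = -2, so x = -2

x = -2, x = 10


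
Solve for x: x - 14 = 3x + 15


Starting with: x - 14 = 3x + 15
Move all x terms to left: (1 - 3)x = 15 + 14
Simplify: -2x = 29
Divide both sides by -2: x = -29/2

x = -29/2


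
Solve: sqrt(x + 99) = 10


Square both sides: x + 99 = 10^2 = 100
x = 100 - 99 = 1
x = 1
Check: sqrt(1*1 + 99) = sqrt(100) = 10 ✓

x = 1


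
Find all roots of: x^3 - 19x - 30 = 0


Let p(x) = x^3 - 19x - 30. By the rational root theorem (leading coefficient 1), any rational root is an integer divisor of 30: try ±1, ±2, ... in turn.
Test x = 1: value = -48 ≠ 0.
Test x = -1: value = -12 ≠ 0.
Test x = 2: value = -60 ≠ 0.
Test x = -2: value = 0 ✓, so (x + 2) is a factor.
Synthetic division by (x + 2): bring down 1; 1(-2) + 0 = -2; (-2)(-2) - 19 = -15; (-15)(-2) - 30 = 0 → quotient x^2 - 2x - 15, remainder 0.
Solve the quadratic x^2 - 2x - 15 = 0: discriminant = (-2)^2 - 4(1)(-15) = 4 + 60 = 64.
sqrt(64) = 8, so x = (2 ± 8)/2: x = 5 or x = -3.
Collecting all roots found:

x = -3, x = -2, x = 5


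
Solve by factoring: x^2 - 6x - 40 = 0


We need two numbers that multiply to -40 and add to -6.
Those numbers are -10 and 4 (since (-10) * 4 = -40 and (-10) + 4 = -6).
So x^2 - 6x - 40 = (x - 10)(x + 4) = 0
Setting each factor to zero: x = 10 or x = -4

x = -4, x = 10


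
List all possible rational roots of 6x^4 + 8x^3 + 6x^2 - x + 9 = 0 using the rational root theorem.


Rational root theorem: possible roots are ±p/q where:
  p divides the constant term (9): p ∈ {1, 3, 9}
  q divides the leading coefficient (6): q ∈ {1, 2, 3, 6}

All possible rational roots: -9, -9/2, -3, -3/2, -1, -1/2, -1/3, -1/6, 1/6, 1/3, 1/2, 1, 3/2, 3, 9/2, 9

-9, -9/2, -3, -3/2, -1, -1/2, -1/3, -1/6, 1/6, 1/3, 1/2, 1, 3/2, 3, 9/2, 9


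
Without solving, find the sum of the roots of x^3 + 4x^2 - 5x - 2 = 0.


By Vieta's formulas for x^3 + bx^2 + cx + d = 0:
  r1 + r2 + r3 = -b/a = -4
  r1*r2 + r1*r3 + r2*r3 = c/a = -5
  r1*r2*r3 = -d/a = 2


Sum = -4


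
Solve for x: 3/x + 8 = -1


Subtract 8 from both sides: 3/x = -9
Multiply both sides by x: 3 = -9 * x
Divide by -9: x = -1/3

x = -1/3


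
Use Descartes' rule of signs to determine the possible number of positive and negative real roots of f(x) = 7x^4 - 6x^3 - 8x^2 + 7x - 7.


Descartes' rule of signs:

For positive roots, count sign changes in f(x) = 7x^4 - 6x^3 - 8x^2 + 7x - 7:
Signs of coefficients: +, -, -, +, -
Number of sign changes: 3
Possible positive real roots: 3, 1

For negative roots, examine f(-x) = 7x^4 + 6x^3 - 8x^2 - 7x - 7:
Signs of coefficients: +, +, -, -, -
Number of sign changes: 1
Possible negative real roots: 1

Positive roots: 3 or 1; Negative roots: 1


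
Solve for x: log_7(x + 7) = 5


Convert to exponential form: x + 7 = 7^5 = 16807
x = 16807 - 7 = 16800
Check: log_7(16800 + 7) = log_7(16807) = log_7(16807) = 5 ✓

x = 16800


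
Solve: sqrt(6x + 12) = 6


Square both sides: 6x + 12 = 6^2 = 36
6x = 36 - 12 = 24
x = 4
Check: sqrt(6*4 + 12) = sqrt(36) = 6 ✓

x = 4


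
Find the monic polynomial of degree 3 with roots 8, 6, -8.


A monic polynomial with roots 8, 6, -8 is:
p(x) = (x - 8)(x - 6)(x + 8)
After multiplying by (x - 8): x - 8
After multiplying by (x - 6): x^2 - 14x + 48
After multiplying by (x + 8): x^3 - 6x^2 - 64x + 384

x^3 - 6x^2 - 64x + 384


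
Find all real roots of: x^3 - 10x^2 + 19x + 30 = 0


Let p(x) = x^3 - 10x^2 + 19x + 30. By the rational root theorem (leading coefficient 1), any rational root is an integer divisor of 30: try ±1, ±2, ... in turn.
Test x = 1: value = 40 ≠ 0.
Test x = -1: value = 0 ✓, so (x + 1) is a factor.
Synthetic division by (x + 1): bring down 1; 1(-1) - 10 = -11; (-11)(-1) + 19 = 30; 30(-1) + 30 = 0 → quotient x^2 - 11x + 30, remainder 0.
Solve the quadratic x^2 - 11x + 30 = 0: discriminant = (-11)^2 - 4(1)(30) = 121 - 120 = 1.
sqrt(1) = 1, so x = (11 ± 1)/2: x = 6 or x = 5.

x = -1, x = 5, x = 6


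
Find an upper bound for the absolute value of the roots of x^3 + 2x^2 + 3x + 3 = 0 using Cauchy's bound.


Cauchy's bound: all roots r satisfy |r| <= 1 + max(|a_i/a_n|) for i = 0,...,n-1
where a_n is the leading coefficient.

Coefficients: [1, 2, 3, 3]
Leading coefficient a_n = 1
Ratios |a_i/a_n|: 2, 3, 3
Maximum ratio: 3
Cauchy's bound: |r| <= 1 + 3 = 4

Upper bound = 4


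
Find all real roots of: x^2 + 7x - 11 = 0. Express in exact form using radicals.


Using the quadratic formula: x = (-b ± sqrt(b^2 - 4ac)) / (2a)
Here a = 1, b = 7, c = -11
Discriminant = b^2 - 4ac = 7^2 - 4(1)(-11) = 49 + 44 = 93
Since discriminant = 93 > 0, there are two real roots.
x = (-7 ± sqrt(93)) / 2
Numerically: x ≈ 1.3218 or x ≈ -8.3218

x = (-7 + sqrt(93)) / 2 or x = (-7 - sqrt(93)) / 2


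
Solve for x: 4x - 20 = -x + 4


Starting with: 4x - 20 = -x + 4
Move all x terms to left: (4 + 1)x = 4 + 20
Simplify: 5x = 24
Divide both sides by 5: x = 24/5

x = 24/5


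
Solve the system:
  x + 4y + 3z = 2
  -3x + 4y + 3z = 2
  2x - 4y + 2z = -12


Using Cramer's rule. Expand each determinant along the first row.
D  = 1*[4*2 - 3*(-4)] - 4*[(-3)*2 - 3*2] + 3*[(-3)*(-4) - 4*2]
  = 1*(20) - 4*(-12) + 3*(4) = 80
Dx = 2*[4*2 - 3*(-4)] - 4*[2*2 - 3*(-12)] + 3*[2*(-4) - 4*(-12)]
  = 2*(20) - 4*(40) + 3*(40) = 0
Dy = 1*[2*2 - 3*(-12)] - 2*[(-3)*2 - 3*2] + 3*[(-3)*(-12) - 2*2]
  = 1*(40) - 2*(-12) + 3*(32) = 160
Dz = 1*[4*(-12) - 2*(-4)] - 4*[(-3)*(-12) - 2*2] + 2*[(-3)*(-4) - 4*2]
  = 1*(-40) - 4*(32) + 2*(4) = -160
x = Dx/D = 0/80 = 0, y = Dy/D = 160/80 = 2, z = Dz/D = -160/80 = -2
Check eq1: (1)(0) + (4)(2) + (3)(-2) = 2 = 2 ✓
Check eq2: (-3)(0) + (4)(2) + (3)(-2) = 2 = 2 ✓
Check eq3: (2)(0) + (-4)(2) + (2)(-2) = -12 = -12 ✓

x = 0, y = 2, z = -2


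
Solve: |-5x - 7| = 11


An absolute value equation |expr| = 11 gives two cases:
Case 1: -5x - 7 = 11
  -5x = 18, so x = -18/5
Case 2: -5x - 7 = -11
  -5x = -4, so x = 4/5

x = -18/5, x = 4/5


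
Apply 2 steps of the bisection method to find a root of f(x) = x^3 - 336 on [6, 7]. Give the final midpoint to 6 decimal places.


f(x) = x^3 - 336
f(6) = -120 < 0
f(7) = 7 > 0

Step 1: midpoint = (6.000000 + 7.000000)/2 = 6.500000
  f(6.500000) = -61.375000
  f(mid) < 0, so root is in [6.500000, 7.000000]

Step 2: midpoint = (6.500000 + 7.000000)/2 = 6.750000
  f(6.750000) = -28.453125
  f(mid) < 0, so root is in [6.750000, 7.000000]

midpoint = 6.750000


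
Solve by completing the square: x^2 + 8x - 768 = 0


Start: x^2 + 8x - 768 = 0
Move constant: x^2 + 8x = 768
Half of 8 is 4, squared is 16
Add 16 to both sides: x^2 + 8x + 16 = 784
(x + 4)^2 = 784
x + 4 = ±28
x = -4 + 28 = 24 or x = -4 - 28 = -32

x = -32, x = 24


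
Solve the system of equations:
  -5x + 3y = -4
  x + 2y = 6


Using Cramer's rule:
Determinant D = (-5)(2) - (1)(3) = -10 - 3 = -13
Dx = (-4)(2) - (6)(3) = -8 - 18 = -26
Dy = (-5)(6) - (1)(-4) = -30 + 4 = -26
x = Dx/D = -26/-13 = 2
y = Dy/D = -26/-13 = 2

x = 2, y = 2


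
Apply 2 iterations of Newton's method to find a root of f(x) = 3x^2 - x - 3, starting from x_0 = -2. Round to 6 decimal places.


Newton's method: x_(n+1) = x_n - f(x_n)/f'(x_n)
f(x) = 3x^2 - x - 3
f'(x) = 6x - 1

Iteration 1:
  f(-2.000000) = 11.000000
  f'(-2.000000) = -13.000000
  x_1 = -2.000000 - (11.000000)/(-13.000000) = -1.153846

Iteration 2:
  f(-1.153846) = 2.147929
  f'(-1.153846) = -7.923077
  x_2 = -1.153846 - (2.147929)/(-7.923077) = -0.882748

x_2 = -0.882748


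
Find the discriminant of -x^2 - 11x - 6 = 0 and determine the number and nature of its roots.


For ax^2 + bx + c = 0, discriminant D = b^2 - 4ac
Here a = -1, b = -11, c = -6
D = (-11)^2 - 4(-1)(-6) = 121 - 24 = 97

D = 97 > 0 but not a perfect square
The equation has 2 distinct real irrational roots.

Discriminant = 97, 2 distinct real irrational roots


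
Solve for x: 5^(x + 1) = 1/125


Express both sides with the same base.
1/125 = 5^(-3)
Since the bases match, equate exponents: x + 1 = -3
So x = -3 - (1) = -4

x = -4


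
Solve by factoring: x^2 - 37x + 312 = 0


We need two numbers that multiply to 312 and add to -37.
Those numbers are -24 and -13 (since (-24) * (-13) = 312 and (-24) + (-13) = -37).
So x^2 - 37x + 312 = (x - 24)(x - 13) = 0
Setting each factor to zero: x = 24 or x = 13

x = 13, x = 24


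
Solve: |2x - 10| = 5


An absolute value equation |expr| = 5 gives two cases:
Case 1: 2x - 10 = 5
  2x = 15, so x = 15/2
Case 2: 2x - 10 = -5
  2x = 5, so x = 5/2

x = 5/2, x = 15/2


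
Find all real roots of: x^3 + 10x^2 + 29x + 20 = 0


Let p(x) = x^3 + 10x^2 + 29x + 20. By the rational root theorem (leading coefficient 1), any rational root is an integer divisor of 20: try ±1, ±2, ... in turn.
Test x = 1: value = 60 ≠ 0.
Test x = -1: value = 0 ✓, so (x + 1) is a factor.
Synthetic division by (x + 1): bring down 1; 1(-1) + 10 = 9; 9(-1) + 29 = 20; 20(-1) + 20 = 0 → quotient x^2 + 9x + 20, remainder 0.
Solve the quadratic x^2 + 9x + 20 = 0: discriminant = 9^2 - 4(1)(20) = 81 - 80 = 1.
sqrt(1) = 1, so x = (-9 ± 1)/2: x = -4 or x = -5.

x = -5, x = -4, x = -1


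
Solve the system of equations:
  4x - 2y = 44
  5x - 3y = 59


Using Cramer's rule:
Determinant D = (4)(-3) - (5)(-2) = -12 + 10 = -2
Dx = (44)(-3) - (59)(-2) = -132 + 118 = -14
Dy = (4)(59) - (5)(44) = 236 - 220 = 16
x = Dx/D = -14/-2 = 7
y = Dy/D = 16/-2 = -8

x = 7, y = -8


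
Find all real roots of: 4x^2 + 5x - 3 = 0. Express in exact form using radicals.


Using the quadratic formula: x = (-b ± sqrt(b^2 - 4ac)) / (2a)
Here a = 4, b = 5, c = -3
Discriminant = b^2 - 4ac = 5^2 - 4(4)(-3) = 25 + 48 = 73
Since discriminant = 73 > 0, there are two real roots.
x = (-5 ± sqrt(73)) / 8
Numerically: x ≈ 0.4430 or x ≈ -1.6930

x = (-5 + sqrt(73)) / 8 or x = (-5 - sqrt(73)) / 8


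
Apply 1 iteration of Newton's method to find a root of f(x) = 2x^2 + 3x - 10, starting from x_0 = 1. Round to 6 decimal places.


Newton's method: x_(n+1) = x_n - f(x_n)/f'(x_n)
f(x) = 2x^2 + 3x - 10
f'(x) = 4x + 3

Iteration 1:
  f(1.000000) = -5.000000
  f'(1.000000) = 7.000000
  x_1 = 1.000000 - (-5.000000)/(7.000000) = 1.714286

x_1 = 1.714286


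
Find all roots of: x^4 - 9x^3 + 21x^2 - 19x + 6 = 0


Let p(x) = x^4 - 9x^3 + 21x^2 - 19x + 6. By the rational root theorem (leading coefficient 1), any rational root is an integer divisor of 6: try ±1, ±2, ... in turn.
Test x = 1: value = 0 ✓, so (x - 1) is a factor.
Synthetic division by (x - 1): bring down 1; 1(1) - 9 = -8; (-8)(1) + 21 = 13; 13(1) - 19 = -6; (-6)(1) + 6 = 0 → quotient x^3 - 8x^2 + 13x - 6, remainder 0.
Continue with the quotient x^3 - 8x^2 + 13x - 6 (candidates must divide 6; re-test x = 1 first in case it repeats).
Test x = 1: value = 0 ✓, so (x - 1) is a factor.
Synthetic division by (x - 1): bring down 1; 1(1) - 8 = -7; (-7)(1) + 13 = 6; 6(1) - 6 = 0 → quotient x^2 - 7x + 6, remainder 0.
Solve the quadratic x^2 - 7x + 6 = 0: discriminant = (-7)^2 - 4(1)(6) = 49 - 24 = 25.
sqrt(25) = 5, so x = (7 ± 5)/2: x = 6 or x = 1.
Collecting all roots found:

x = 1 (multiplicity 3), x = 6


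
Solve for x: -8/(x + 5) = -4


Multiply both sides by (x + 5): -8 = -4(x + 5)
Distribute: -8 = -4x - 20
-4x = -8 + 20 = 12
x = -3

x = -3


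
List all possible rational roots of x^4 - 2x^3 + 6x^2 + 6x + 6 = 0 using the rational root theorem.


Rational root theorem: possible roots are ±p/q where:
  p divides the constant term (6): p ∈ {1, 2, 3, 6}
  q divides the leading coefficient (1): q ∈ {1}

All possible rational roots: -6, -3, -2, -1, 1, 2, 3, 6

-6, -3, -2, -1, 1, 2, 3, 6


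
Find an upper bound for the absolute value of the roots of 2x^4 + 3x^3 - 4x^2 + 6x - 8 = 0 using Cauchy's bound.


Cauchy's bound: all roots r satisfy |r| <= 1 + max(|a_i/a_n|) for i = 0,...,n-1
where a_n is the leading coefficient.

Coefficients: [2, 3, -4, 6, -8]
Leading coefficient a_n = 2
Ratios |a_i/a_n|: 3/2, 2, 3, 4
Maximum ratio: 4
Cauchy's bound: |r| <= 1 + 4 = 5

Upper bound = 5


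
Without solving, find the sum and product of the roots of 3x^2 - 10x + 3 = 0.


By Vieta's formulas for ax^2 + bx + c = 0:
  Sum of roots = -b/a
  Product of roots = c/a

Here a = 3, b = -10, c = 3
Sum = -(-10)/3 = 10/3
Product = 3/3 = 1

Sum = 10/3, Product = 1


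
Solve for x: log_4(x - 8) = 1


Convert to exponential form: x - 8 = 4^1 = 4
x = 4 + 8 = 12
Check: log_4(12 - 8) = log_4(4) = log_4(4) = 1 ✓

x = 12


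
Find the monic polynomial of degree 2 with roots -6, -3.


A monic polynomial with roots -6, -3 is:
p(x) = (x + 6)(x + 3)
After multiplying by (x + 6): x + 6
After multiplying by (x + 3): x^2 + 9x + 18

x^2 + 9x + 18


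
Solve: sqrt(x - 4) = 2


Square both sides: x - 4 = 2^2 = 4
x = 4 + 4 = 8
x = 8
Check: sqrt(1*8 - 4) = sqrt(4) = 2 ✓

x = 8


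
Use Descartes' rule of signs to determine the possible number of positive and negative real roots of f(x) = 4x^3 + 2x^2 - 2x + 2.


Descartes' rule of signs:

For positive roots, count sign changes in f(x) = 4x^3 + 2x^2 - 2x + 2:
Signs of coefficients: +, +, -, +
Number of sign changes: 2
Possible positive real roots: 2, 0

For negative roots, examine f(-x) = -4x^3 + 2x^2 + 2x + 2:
Signs of coefficients: -, +, +, +
Number of sign changes: 1
Possible negative real roots: 1

Positive roots: 2 or 0; Negative roots: 1


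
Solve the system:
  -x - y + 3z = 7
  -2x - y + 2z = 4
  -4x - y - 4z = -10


Using Cramer's rule. Expand each determinant along the first row.
D  = (-1)*[(-1)*(-4) - 2*(-1)] - (-1)*[(-2)*(-4) - 2*(-4)] + 3*[(-2)*(-1) - (-1)*(-4)]
  = (-1)*(6) - (-1)*(16) + 3*(-2) = 4
Dx = 7*[(-1)*(-4) - 2*(-1)] - (-1)*[4*(-4) - 2*(-10)] + 3*[4*(-1) - (-1)*(-10)]
  = 7*(6) - (-1)*(4) + 3*(-14) = 4
Dy = (-1)*[4*(-4) - 2*(-10)] - 7*[(-2)*(-4) - 2*(-4)] + 3*[(-2)*(-10) - 4*(-4)]
  = (-1)*(4) - 7*(16) + 3*(36) = -8
Dz = (-1)*[(-1)*(-10) - 4*(-1)] - (-1)*[(-2)*(-10) - 4*(-4)] + 7*[(-2)*(-1) - (-1)*(-4)]
  = (-1)*(14) - (-1)*(36) + 7*(-2) = 8
x = Dx/D = 4/4 = 1, y = Dy/D = -8/4 = -2, z = Dz/D = 8/4 = 2
Check eq1: (-1)(1) + (-1)(-2) + (3)(2) = 7 = 7 ✓
Check eq2: (-2)(1) + (-1)(-2) + (2)(2) = 4 = 4 ✓
Check eq3: (-4)(1) + (-1)(-2) + (-4)(2) = -10 = -10 ✓

x = 1, y = -2, z = 2


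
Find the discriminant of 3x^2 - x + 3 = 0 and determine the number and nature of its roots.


For ax^2 + bx + c = 0, discriminant D = b^2 - 4ac
Here a = 3, b = -1, c = 3
D = (-1)^2 - 4(3)(3) = 1 - 36 = -35

D = -35 < 0
The equation has no real roots (2 complex conjugate roots).

Discriminant = -35, no real roots (2 complex conjugate roots)


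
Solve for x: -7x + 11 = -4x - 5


Starting with: -7x + 11 = -4x - 5
Move all x terms to left: (-7 + 4)x = -5 - 11
Simplify: -3x = -16
Divide both sides by -3: x = 16/3

x = 16/3


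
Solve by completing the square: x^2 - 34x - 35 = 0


Start: x^2 - 34x - 35 = 0
Move constant: x^2 - 34x = 35
Half of -34 is -17, squared is 289
Add 289 to both sides: x^2 - 34x + 289 = 324
(x - 17)^2 = 324
x - 17 = ±18
x = 17 + 18 = 35 or x = 17 - 18 = -1

x = -1, x = 35


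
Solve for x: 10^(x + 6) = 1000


Express both sides with the same base.
1000 = 10^3
Since the bases match, equate exponents: x + 6 = 3
So x = 3 - (6) = -3

x = -3


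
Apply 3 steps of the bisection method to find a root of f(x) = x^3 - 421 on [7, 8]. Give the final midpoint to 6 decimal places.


f(x) = x^3 - 421
f(7) = -78 < 0
f(8) = 91 > 0

Step 1: midpoint = (7.000000 + 8.000000)/2 = 7.500000
  f(7.500000) = 0.875000
  f(mid) > 0, so root is in [7.000000, 7.500000]

Step 2: midpoint = (7.000000 + 7.500000)/2 = 7.250000
  f(7.250000) = -39.921875
  f(mid) < 0, so root is in [7.250000, 7.500000]

Step 3: midpoint = (7.250000 + 7.500000)/2 = 7.375000
  f(7.375000) = -19.869141
  f(mid) < 0, so root is in [7.375000, 7.500000]

midpoint = 7.375000


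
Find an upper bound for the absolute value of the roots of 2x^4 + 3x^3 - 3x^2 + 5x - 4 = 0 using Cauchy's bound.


Cauchy's bound: all roots r satisfy |r| <= 1 + max(|a_i/a_n|) for i = 0,...,n-1
where a_n is the leading coefficient.

Coefficients: [2, 3, -3, 5, -4]
Leading coefficient a_n = 2
Ratios |a_i/a_n|: 3/2, 3/2, 5/2, 2
Maximum ratio: 5/2
Cauchy's bound: |r| <= 1 + 5/2 = 7/2

Upper bound = 7/2


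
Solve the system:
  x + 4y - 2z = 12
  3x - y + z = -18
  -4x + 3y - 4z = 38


Using Cramer's rule. Expand each determinant along the first row.
D  = 1*[(-1)*(-4) - 1*3] - 4*[3*(-4) - 1*(-4)] + (-2)*[3*3 - (-1)*(-4)]
  = 1*(1) - 4*(-8) + (-2)*(5) = 23
Dx = 12*[(-1)*(-4) - 1*3] - 4*[(-18)*(-4) - 1*38] + (-2)*[(-18)*3 - (-1)*38]
  = 12*(1) - 4*(34) + (-2)*(-16) = -92
Dy = 1*[(-18)*(-4) - 1*38] - 12*[3*(-4) - 1*(-4)] + (-2)*[3*38 - (-18)*(-4)]
  = 1*(34) - 12*(-8) + (-2)*(42) = 46
Dz = 1*[(-1)*38 - (-18)*3] - 4*[3*38 - (-18)*(-4)] + 12*[3*3 - (-1)*(-4)]
  = 1*(16) - 4*(42) + 12*(5) = -92
x = Dx/D = -92/23 = -4, y = Dy/D = 46/23 = 2, z = Dz/D = -92/23 = -4
Check eq1: (1)(-4) + (4)(2) + (-2)(-4) = 12 = 12 ✓
Check eq2: (3)(-4) + (-1)(2) + (1)(-4) = -18 = -18 ✓
Check eq3: (-4)(-4) + (3)(2) + (-4)(-4) = 38 = 38 ✓

x = -4, y = 2, z = -4


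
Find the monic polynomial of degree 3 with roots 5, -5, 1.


A monic polynomial with roots 5, -5, 1 is:
p(x) = (x - 5)(x + 5)(x - 1)
After multiplying by (x - 5): x - 5
After multiplying by (x + 5): x^2 - 25
After multiplying by (x - 1): x^3 - x^2 - 25x + 25

x^3 - x^2 - 25x + 25
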